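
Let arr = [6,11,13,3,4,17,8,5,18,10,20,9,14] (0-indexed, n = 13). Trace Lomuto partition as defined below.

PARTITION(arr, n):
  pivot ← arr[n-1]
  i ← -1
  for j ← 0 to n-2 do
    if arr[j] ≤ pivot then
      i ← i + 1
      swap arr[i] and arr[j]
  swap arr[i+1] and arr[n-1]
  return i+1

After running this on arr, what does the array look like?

[6,11,13,3,4,8,5,10,9,14,20,18,17]

pivot = arr[12] = 14; i = -1
j=0: arr[0]=6 ≤ 14 → i=0, swap arr[0],arr[0] (no change) → [6,11,13,3,4,17,8,5,18,10,20,9,14]
j=1: arr[1]=11 ≤ 14 → i=1, swap arr[1],arr[1] (no change) → [6,11,13,3,4,17,8,5,18,10,20,9,14]
j=2: arr[2]=13 ≤ 14 → i=2, swap arr[2],arr[2] (no change) → [6,11,13,3,4,17,8,5,18,10,20,9,14]
j=3: arr[3]=3 ≤ 14 → i=3, swap arr[3],arr[3] (no change) → [6,11,13,3,4,17,8,5,18,10,20,9,14]
j=4: arr[4]=4 ≤ 14 → i=4, swap arr[4],arr[4] (no change) → [6,11,13,3,4,17,8,5,18,10,20,9,14]
j=5: arr[5]=17 > 14 → no swap
j=6: arr[6]=8 ≤ 14 → i=5, swap arr[5],arr[6] → [6,11,13,3,4,8,17,5,18,10,20,9,14]
j=7: arr[7]=5 ≤ 14 → i=6, swap arr[6],arr[7] → [6,11,13,3,4,8,5,17,18,10,20,9,14]
j=8: arr[8]=18 > 14 → no swap
j=9: arr[9]=10 ≤ 14 → i=7, swap arr[7],arr[9] → [6,11,13,3,4,8,5,10,18,17,20,9,14]
j=10: arr[10]=20 > 14 → no swap
j=11: arr[11]=9 ≤ 14 → i=8, swap arr[8],arr[11] → [6,11,13,3,4,8,5,10,9,17,20,18,14]
final swap arr[9],arr[12] → [6,11,13,3,4,8,5,10,9,14,20,18,17]; return 9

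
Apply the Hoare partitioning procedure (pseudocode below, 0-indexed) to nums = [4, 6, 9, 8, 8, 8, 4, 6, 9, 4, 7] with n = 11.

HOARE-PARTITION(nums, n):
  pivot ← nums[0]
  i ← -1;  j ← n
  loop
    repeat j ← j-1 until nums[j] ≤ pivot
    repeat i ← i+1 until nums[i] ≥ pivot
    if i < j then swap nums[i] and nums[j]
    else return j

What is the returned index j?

1

pivot = nums[0] = 4; i = -1, j = 11
j→9 (nums[9]=4≤4), i→0 (nums[0]=4≥4); i<j, swap → [4, 6, 9, 8, 8, 8, 4, 6, 9, 4, 7]
j→6 (nums[6]=4≤4), i→1 (nums[1]=6≥4); i<j, swap → [4, 4, 9, 8, 8, 8, 6, 6, 9, 4, 7]
j→1, i→2; i≥j, return j=1. nums = [4, 4, 9, 8, 8, 8, 6, 6, 9, 4, 7]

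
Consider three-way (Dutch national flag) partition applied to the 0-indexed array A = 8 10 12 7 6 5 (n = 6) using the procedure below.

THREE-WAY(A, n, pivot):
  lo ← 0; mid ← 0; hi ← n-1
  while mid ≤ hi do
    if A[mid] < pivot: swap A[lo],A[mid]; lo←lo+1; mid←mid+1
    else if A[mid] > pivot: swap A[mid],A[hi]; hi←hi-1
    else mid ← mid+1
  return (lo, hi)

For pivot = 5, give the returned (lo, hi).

pivot = 5; lo=0, mid=0, hi=5
A[mid]=8>5: swap A[0],A[5]; hi=4 → 5 10 12 7 6 8
A[mid]=5=5: mid=1
A[mid]=10>5: swap A[1],A[4]; hi=3 → 5 6 12 7 10 8
A[mid]=6>5: swap A[1],A[3]; hi=2 → 5 7 12 6 10 8
A[mid]=7>5: swap A[1],A[2]; hi=1 → 5 12 7 6 10 8
A[mid]=12>5: swap A[1],A[1]; hi=0 → 5 12 7 6 10 8
end: lo=0, hi=0; A = 5 12 7 6 10 8

(0, 0)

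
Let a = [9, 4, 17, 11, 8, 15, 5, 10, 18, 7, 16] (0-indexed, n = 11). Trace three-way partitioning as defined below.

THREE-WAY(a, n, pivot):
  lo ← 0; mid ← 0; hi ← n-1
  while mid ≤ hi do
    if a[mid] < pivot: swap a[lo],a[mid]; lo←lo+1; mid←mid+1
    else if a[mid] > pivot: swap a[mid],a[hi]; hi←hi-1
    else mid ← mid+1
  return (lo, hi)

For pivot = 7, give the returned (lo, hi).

(2, 2)

lo=0 mid=0 hi=10
9>7: swap(0,10), hi=9 ⇒ [16, 4, 17, 11, 8, 15, 5, 10, 18, 7, 9]
16>7: swap(0,9), hi=8 ⇒ [7, 4, 17, 11, 8, 15, 5, 10, 18, 16, 9]
7=7: mid=1
4<7: swap(0,1), lo=1 mid=2 ⇒ [4, 7, 17, 11, 8, 15, 5, 10, 18, 16, 9]
17>7: swap(2,8), hi=7 ⇒ [4, 7, 18, 11, 8, 15, 5, 10, 17, 16, 9]
18>7: swap(2,7), hi=6 ⇒ [4, 7, 10, 11, 8, 15, 5, 18, 17, 16, 9]
10>7: swap(2,6), hi=5 ⇒ [4, 7, 5, 11, 8, 15, 10, 18, 17, 16, 9]
5<7: swap(1,2), lo=2 mid=3 ⇒ [4, 5, 7, 11, 8, 15, 10, 18, 17, 16, 9]
11>7: swap(3,5), hi=4 ⇒ [4, 5, 7, 15, 8, 11, 10, 18, 17, 16, 9]
15>7: swap(3,4), hi=3 ⇒ [4, 5, 7, 8, 15, 11, 10, 18, 17, 16, 9]
8>7: swap(3,3), hi=2 ⇒ [4, 5, 7, 8, 15, 11, 10, 18, 17, 16, 9]
done. lo=2 hi=2; a=[4, 5, 7, 8, 15, 11, 10, 18, 17, 16, 9]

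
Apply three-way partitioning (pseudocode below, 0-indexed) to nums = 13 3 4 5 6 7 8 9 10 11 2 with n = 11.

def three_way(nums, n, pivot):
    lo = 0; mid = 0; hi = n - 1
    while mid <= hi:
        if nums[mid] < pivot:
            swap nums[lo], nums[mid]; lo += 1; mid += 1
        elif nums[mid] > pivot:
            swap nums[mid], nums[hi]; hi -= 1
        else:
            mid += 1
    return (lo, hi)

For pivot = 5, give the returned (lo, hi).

lo=0 mid=0 hi=10
13>5: swap(0,10), hi=9 ⇒ 2 3 4 5 6 7 8 9 10 11 13
2<5: swap(0,0), lo=1 mid=1 ⇒ 2 3 4 5 6 7 8 9 10 11 13
3<5: swap(1,1), lo=2 mid=2 ⇒ 2 3 4 5 6 7 8 9 10 11 13
4<5: swap(2,2), lo=3 mid=3 ⇒ 2 3 4 5 6 7 8 9 10 11 13
5=5: mid=4
6>5: swap(4,9), hi=8 ⇒ 2 3 4 5 11 7 8 9 10 6 13
11>5: swap(4,8), hi=7 ⇒ 2 3 4 5 10 7 8 9 11 6 13
10>5: swap(4,7), hi=6 ⇒ 2 3 4 5 9 7 8 10 11 6 13
9>5: swap(4,6), hi=5 ⇒ 2 3 4 5 8 7 9 10 11 6 13
8>5: swap(4,5), hi=4 ⇒ 2 3 4 5 7 8 9 10 11 6 13
7>5: swap(4,4), hi=3 ⇒ 2 3 4 5 7 8 9 10 11 6 13
done. lo=3 hi=3; nums=2 3 4 5 7 8 9 10 11 6 13

(3, 3)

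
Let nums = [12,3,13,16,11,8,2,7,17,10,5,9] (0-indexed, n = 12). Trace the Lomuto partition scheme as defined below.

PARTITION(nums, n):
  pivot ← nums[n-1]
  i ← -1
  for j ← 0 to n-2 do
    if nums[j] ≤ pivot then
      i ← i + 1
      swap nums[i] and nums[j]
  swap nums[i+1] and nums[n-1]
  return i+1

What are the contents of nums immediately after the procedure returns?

[3,8,2,7,5,9,13,16,17,10,11,12]

pivot=9, i=-1
j=0: 12>9, skip
j=1: 3≤9, i=0, swap(0,1) ⇒ [3,12,13,16,11,8,2,7,17,10,5,9]
j=2: 13>9, skip
j=3: 16>9, skip
j=4: 11>9, skip
j=5: 8≤9, i=1, swap(1,5) ⇒ [3,8,13,16,11,12,2,7,17,10,5,9]
j=6: 2≤9, i=2, swap(2,6) ⇒ [3,8,2,16,11,12,13,7,17,10,5,9]
j=7: 7≤9, i=3, swap(3,7) ⇒ [3,8,2,7,11,12,13,16,17,10,5,9]
j=8: 17>9, skip
j=9: 10>9, skip
j=10: 5≤9, i=4, swap(4,10) ⇒ [3,8,2,7,5,12,13,16,17,10,11,9]
swap(5,11) ⇒ [3,8,2,7,5,9,13,16,17,10,11,12]; return 5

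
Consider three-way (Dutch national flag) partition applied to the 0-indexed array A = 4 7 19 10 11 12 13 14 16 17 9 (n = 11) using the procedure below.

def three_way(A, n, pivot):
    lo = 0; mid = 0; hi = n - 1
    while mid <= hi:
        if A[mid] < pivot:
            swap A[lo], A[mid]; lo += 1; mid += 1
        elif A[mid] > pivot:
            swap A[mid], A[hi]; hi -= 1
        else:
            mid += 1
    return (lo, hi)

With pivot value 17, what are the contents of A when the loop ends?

lo=0 mid=0 hi=10
4<17: swap(0,0), lo=1 mid=1 ⇒ 4 7 19 10 11 12 13 14 16 17 9
7<17: swap(1,1), lo=2 mid=2 ⇒ 4 7 19 10 11 12 13 14 16 17 9
19>17: swap(2,10), hi=9 ⇒ 4 7 9 10 11 12 13 14 16 17 19
9<17: swap(2,2), lo=3 mid=3 ⇒ 4 7 9 10 11 12 13 14 16 17 19
10<17: swap(3,3), lo=4 mid=4 ⇒ 4 7 9 10 11 12 13 14 16 17 19
11<17: swap(4,4), lo=5 mid=5 ⇒ 4 7 9 10 11 12 13 14 16 17 19
12<17: swap(5,5), lo=6 mid=6 ⇒ 4 7 9 10 11 12 13 14 16 17 19
13<17: swap(6,6), lo=7 mid=7 ⇒ 4 7 9 10 11 12 13 14 16 17 19
14<17: swap(7,7), lo=8 mid=8 ⇒ 4 7 9 10 11 12 13 14 16 17 19
16<17: swap(8,8), lo=9 mid=9 ⇒ 4 7 9 10 11 12 13 14 16 17 19
17=17: mid=10
done. lo=9 hi=9; A=4 7 9 10 11 12 13 14 16 17 19

4 7 9 10 11 12 13 14 16 17 19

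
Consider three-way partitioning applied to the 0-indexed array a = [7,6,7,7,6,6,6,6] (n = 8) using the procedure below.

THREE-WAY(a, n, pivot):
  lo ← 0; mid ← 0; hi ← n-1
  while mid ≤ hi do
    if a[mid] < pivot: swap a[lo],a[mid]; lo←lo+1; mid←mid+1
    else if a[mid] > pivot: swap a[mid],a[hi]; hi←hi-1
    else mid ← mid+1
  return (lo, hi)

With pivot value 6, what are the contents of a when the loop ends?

[6,6,6,6,6,7,7,7]

lo=0 mid=0 hi=7
7>6: swap(0,7), hi=6 ⇒ [6,6,7,7,6,6,6,7]
6=6: mid=1
6=6: mid=2
7>6: swap(2,6), hi=5 ⇒ [6,6,6,7,6,6,7,7]
6=6: mid=3
7>6: swap(3,5), hi=4 ⇒ [6,6,6,6,6,7,7,7]
6=6: mid=4
6=6: mid=5
done. lo=0 hi=4; a=[6,6,6,6,6,7,7,7]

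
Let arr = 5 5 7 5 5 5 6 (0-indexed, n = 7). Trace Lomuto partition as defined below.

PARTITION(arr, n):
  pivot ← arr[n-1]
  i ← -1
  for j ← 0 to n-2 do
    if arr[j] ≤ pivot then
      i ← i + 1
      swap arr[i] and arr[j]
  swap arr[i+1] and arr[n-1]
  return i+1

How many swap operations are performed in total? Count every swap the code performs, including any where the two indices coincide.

pivot=6, i=-1
j=0: 5≤6, i=0, swap(0,0) ⇒ 5 5 7 5 5 5 6
j=1: 5≤6, i=1, swap(1,1) ⇒ 5 5 7 5 5 5 6
j=2: 7>6, skip
j=3: 5≤6, i=2, swap(2,3) ⇒ 5 5 5 7 5 5 6
j=4: 5≤6, i=3, swap(3,4) ⇒ 5 5 5 5 7 5 6
j=5: 5≤6, i=4, swap(4,5) ⇒ 5 5 5 5 5 7 6
swap(5,6) ⇒ 5 5 5 5 5 6 7; return 5

6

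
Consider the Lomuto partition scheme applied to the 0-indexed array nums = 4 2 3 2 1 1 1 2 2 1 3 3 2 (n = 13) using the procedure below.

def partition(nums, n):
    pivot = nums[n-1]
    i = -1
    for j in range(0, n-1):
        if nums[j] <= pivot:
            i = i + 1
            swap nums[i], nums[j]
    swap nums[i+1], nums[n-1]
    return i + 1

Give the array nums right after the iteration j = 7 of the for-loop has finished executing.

2 2 1 1 1 2 3 4 2 1 3 3 2

pivot = nums[12] = 2; i = -1
j=0: nums[0]=4 > 2 → no swap
j=1: nums[1]=2 ≤ 2 → i=0, swap nums[0],nums[1] → 2 4 3 2 1 1 1 2 2 1 3 3 2
j=2: nums[2]=3 > 2 → no swap
j=3: nums[3]=2 ≤ 2 → i=1, swap nums[1],nums[3] → 2 2 3 4 1 1 1 2 2 1 3 3 2
j=4: nums[4]=1 ≤ 2 → i=2, swap nums[2],nums[4] → 2 2 1 4 3 1 1 2 2 1 3 3 2
j=5: nums[5]=1 ≤ 2 → i=3, swap nums[3],nums[5] → 2 2 1 1 3 4 1 2 2 1 3 3 2
j=6: nums[6]=1 ≤ 2 → i=4, swap nums[4],nums[6] → 2 2 1 1 1 4 3 2 2 1 3 3 2
j=7: nums[7]=2 ≤ 2 → i=5, swap nums[5],nums[7] → 2 2 1 1 1 2 3 4 2 1 3 3 2
(after j=7) nums = 2 2 1 1 1 2 3 4 2 1 3 3 2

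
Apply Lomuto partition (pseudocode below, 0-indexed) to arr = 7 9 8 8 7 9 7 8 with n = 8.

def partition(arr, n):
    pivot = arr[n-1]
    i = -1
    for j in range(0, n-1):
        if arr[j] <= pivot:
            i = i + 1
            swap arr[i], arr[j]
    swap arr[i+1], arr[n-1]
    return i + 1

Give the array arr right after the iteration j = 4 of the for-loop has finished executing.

pivot = arr[7] = 8; i = -1
j=0: arr[0]=7 ≤ 8 → i=0, swap arr[0],arr[0] (no change) → 7 9 8 8 7 9 7 8
j=1: arr[1]=9 > 8 → no swap
j=2: arr[2]=8 ≤ 8 → i=1, swap arr[1],arr[2] → 7 8 9 8 7 9 7 8
j=3: arr[3]=8 ≤ 8 → i=2, swap arr[2],arr[3] → 7 8 8 9 7 9 7 8
j=4: arr[4]=7 ≤ 8 → i=3, swap arr[3],arr[4] → 7 8 8 7 9 9 7 8
(after j=4) arr = 7 8 8 7 9 9 7 8

7 8 8 7 9 9 7 8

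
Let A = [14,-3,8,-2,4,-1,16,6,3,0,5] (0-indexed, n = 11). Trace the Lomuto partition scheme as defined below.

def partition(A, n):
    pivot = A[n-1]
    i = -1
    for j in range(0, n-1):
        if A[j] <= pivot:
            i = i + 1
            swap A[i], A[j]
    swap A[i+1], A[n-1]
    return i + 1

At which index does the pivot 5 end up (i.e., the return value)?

6

pivot = A[10] = 5; i = -1
j=0: A[0]=14 > 5 → no swap
j=1: A[1]=-3 ≤ 5 → i=0, swap A[0],A[1] → [-3,14,8,-2,4,-1,16,6,3,0,5]
j=2: A[2]=8 > 5 → no swap
j=3: A[3]=-2 ≤ 5 → i=1, swap A[1],A[3] → [-3,-2,8,14,4,-1,16,6,3,0,5]
j=4: A[4]=4 ≤ 5 → i=2, swap A[2],A[4] → [-3,-2,4,14,8,-1,16,6,3,0,5]
j=5: A[5]=-1 ≤ 5 → i=3, swap A[3],A[5] → [-3,-2,4,-1,8,14,16,6,3,0,5]
j=6: A[6]=16 > 5 → no swap
j=7: A[7]=6 > 5 → no swap
j=8: A[8]=3 ≤ 5 → i=4, swap A[4],A[8] → [-3,-2,4,-1,3,14,16,6,8,0,5]
j=9: A[9]=0 ≤ 5 → i=5, swap A[5],A[9] → [-3,-2,4,-1,3,0,16,6,8,14,5]
final swap A[6],A[10] → [-3,-2,4,-1,3,0,5,6,8,14,16]; return 6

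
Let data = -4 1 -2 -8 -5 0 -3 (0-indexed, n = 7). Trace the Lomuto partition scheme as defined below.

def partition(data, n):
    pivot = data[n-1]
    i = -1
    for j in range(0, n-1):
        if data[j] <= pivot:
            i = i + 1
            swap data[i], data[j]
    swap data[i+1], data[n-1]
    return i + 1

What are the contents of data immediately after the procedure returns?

pivot=-3, i=-1
j=0: -4≤-3, i=0, swap(0,0) ⇒ -4 1 -2 -8 -5 0 -3
j=1: 1>-3, skip
j=2: -2>-3, skip
j=3: -8≤-3, i=1, swap(1,3) ⇒ -4 -8 -2 1 -5 0 -3
j=4: -5≤-3, i=2, swap(2,4) ⇒ -4 -8 -5 1 -2 0 -3
j=5: 0>-3, skip
swap(3,6) ⇒ -4 -8 -5 -3 -2 0 1; return 3

-4 -8 -5 -3 -2 0 1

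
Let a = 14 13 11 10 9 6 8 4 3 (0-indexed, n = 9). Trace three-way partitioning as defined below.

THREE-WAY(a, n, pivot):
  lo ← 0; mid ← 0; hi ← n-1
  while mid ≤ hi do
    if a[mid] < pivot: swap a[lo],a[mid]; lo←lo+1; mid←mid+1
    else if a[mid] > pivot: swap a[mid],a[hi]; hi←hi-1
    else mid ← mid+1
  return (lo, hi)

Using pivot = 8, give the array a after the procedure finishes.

3 4 6 8 9 10 11 13 14

lo=0 mid=0 hi=8
14>8: swap(0,8), hi=7 ⇒ 3 13 11 10 9 6 8 4 14
3<8: swap(0,0), lo=1 mid=1 ⇒ 3 13 11 10 9 6 8 4 14
13>8: swap(1,7), hi=6 ⇒ 3 4 11 10 9 6 8 13 14
4<8: swap(1,1), lo=2 mid=2 ⇒ 3 4 11 10 9 6 8 13 14
11>8: swap(2,6), hi=5 ⇒ 3 4 8 10 9 6 11 13 14
8=8: mid=3
10>8: swap(3,5), hi=4 ⇒ 3 4 8 6 9 10 11 13 14
6<8: swap(2,3), lo=3 mid=4 ⇒ 3 4 6 8 9 10 11 13 14
9>8: swap(4,4), hi=3 ⇒ 3 4 6 8 9 10 11 13 14
done. lo=3 hi=3; a=3 4 6 8 9 10 11 13 14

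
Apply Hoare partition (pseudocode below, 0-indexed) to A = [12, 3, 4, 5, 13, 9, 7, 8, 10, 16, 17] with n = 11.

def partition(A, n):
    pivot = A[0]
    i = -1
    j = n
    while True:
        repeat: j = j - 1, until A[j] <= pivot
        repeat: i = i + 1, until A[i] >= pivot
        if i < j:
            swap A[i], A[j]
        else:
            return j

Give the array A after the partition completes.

[10, 3, 4, 5, 8, 9, 7, 13, 12, 16, 17]

pivot=12
j stops at 8 (10), i stops at 0 (12); swap ⇒ [10, 3, 4, 5, 13, 9, 7, 8, 12, 16, 17]
j stops at 7 (8), i stops at 4 (13); swap ⇒ [10, 3, 4, 5, 8, 9, 7, 13, 12, 16, 17]
j stops at 6, i stops at 7; i≥j ⇒ return 6. A=[10, 3, 4, 5, 8, 9, 7, 13, 12, 16, 17]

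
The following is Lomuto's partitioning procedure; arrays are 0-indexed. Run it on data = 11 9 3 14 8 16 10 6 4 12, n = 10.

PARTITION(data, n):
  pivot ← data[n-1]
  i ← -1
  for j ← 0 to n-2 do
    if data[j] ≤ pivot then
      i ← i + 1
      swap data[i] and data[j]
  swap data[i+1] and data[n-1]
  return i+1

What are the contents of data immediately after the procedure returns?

11 9 3 8 10 6 4 12 14 16

pivot=12, i=-1
j=0: 11≤12, i=0, swap(0,0) ⇒ 11 9 3 14 8 16 10 6 4 12
j=1: 9≤12, i=1, swap(1,1) ⇒ 11 9 3 14 8 16 10 6 4 12
j=2: 3≤12, i=2, swap(2,2) ⇒ 11 9 3 14 8 16 10 6 4 12
j=3: 14>12, skip
j=4: 8≤12, i=3, swap(3,4) ⇒ 11 9 3 8 14 16 10 6 4 12
j=5: 16>12, skip
j=6: 10≤12, i=4, swap(4,6) ⇒ 11 9 3 8 10 16 14 6 4 12
j=7: 6≤12, i=5, swap(5,7) ⇒ 11 9 3 8 10 6 14 16 4 12
j=8: 4≤12, i=6, swap(6,8) ⇒ 11 9 3 8 10 6 4 16 14 12
swap(7,9) ⇒ 11 9 3 8 10 6 4 12 14 16; return 7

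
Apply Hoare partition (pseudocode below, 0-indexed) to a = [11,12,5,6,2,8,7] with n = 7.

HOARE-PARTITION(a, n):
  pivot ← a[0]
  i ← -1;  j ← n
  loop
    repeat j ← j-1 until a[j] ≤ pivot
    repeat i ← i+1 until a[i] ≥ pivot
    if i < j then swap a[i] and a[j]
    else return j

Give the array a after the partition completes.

pivot = a[0] = 11; i = -1, j = 7
j→6 (a[6]=7≤11), i→0 (a[0]=11≥11); i<j, swap → [7,12,5,6,2,8,11]
j→5 (a[5]=8≤11), i→1 (a[1]=12≥11); i<j, swap → [7,8,5,6,2,12,11]
j→4, i→5; i≥j, return j=4. a = [7,8,5,6,2,12,11]

[7,8,5,6,2,12,11]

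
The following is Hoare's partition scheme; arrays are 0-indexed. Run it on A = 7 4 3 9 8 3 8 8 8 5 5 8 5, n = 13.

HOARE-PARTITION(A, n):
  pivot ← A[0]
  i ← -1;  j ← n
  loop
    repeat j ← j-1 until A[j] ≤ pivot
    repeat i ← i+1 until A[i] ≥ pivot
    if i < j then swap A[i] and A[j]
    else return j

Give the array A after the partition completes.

5 4 3 5 5 3 8 8 8 8 9 8 7

pivot = A[0] = 7; i = -1, j = 13
j→12 (A[12]=5≤7), i→0 (A[0]=7≥7); i<j, swap → 5 4 3 9 8 3 8 8 8 5 5 8 7
j→10 (A[10]=5≤7), i→3 (A[3]=9≥7); i<j, swap → 5 4 3 5 8 3 8 8 8 5 9 8 7
j→9 (A[9]=5≤7), i→4 (A[4]=8≥7); i<j, swap → 5 4 3 5 5 3 8 8 8 8 9 8 7
j→5, i→6; i≥j, return j=5. A = 5 4 3 5 5 3 8 8 8 8 9 8 7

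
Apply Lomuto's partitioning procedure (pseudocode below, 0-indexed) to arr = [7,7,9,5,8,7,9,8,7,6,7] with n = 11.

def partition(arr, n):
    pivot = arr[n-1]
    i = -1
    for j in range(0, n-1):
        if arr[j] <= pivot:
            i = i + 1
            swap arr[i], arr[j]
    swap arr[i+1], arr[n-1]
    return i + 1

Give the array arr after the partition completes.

[7,7,5,7,7,6,7,8,8,9,9]

pivot = arr[10] = 7; i = -1
j=0: arr[0]=7 ≤ 7 → i=0, swap arr[0],arr[0] (no change) → [7,7,9,5,8,7,9,8,7,6,7]
j=1: arr[1]=7 ≤ 7 → i=1, swap arr[1],arr[1] (no change) → [7,7,9,5,8,7,9,8,7,6,7]
j=2: arr[2]=9 > 7 → no swap
j=3: arr[3]=5 ≤ 7 → i=2, swap arr[2],arr[3] → [7,7,5,9,8,7,9,8,7,6,7]
j=4: arr[4]=8 > 7 → no swap
j=5: arr[5]=7 ≤ 7 → i=3, swap arr[3],arr[5] → [7,7,5,7,8,9,9,8,7,6,7]
j=6: arr[6]=9 > 7 → no swap
j=7: arr[7]=8 > 7 → no swap
j=8: arr[8]=7 ≤ 7 → i=4, swap arr[4],arr[8] → [7,7,5,7,7,9,9,8,8,6,7]
j=9: arr[9]=6 ≤ 7 → i=5, swap arr[5],arr[9] → [7,7,5,7,7,6,9,8,8,9,7]
final swap arr[6],arr[10] → [7,7,5,7,7,6,7,8,8,9,9]; return 6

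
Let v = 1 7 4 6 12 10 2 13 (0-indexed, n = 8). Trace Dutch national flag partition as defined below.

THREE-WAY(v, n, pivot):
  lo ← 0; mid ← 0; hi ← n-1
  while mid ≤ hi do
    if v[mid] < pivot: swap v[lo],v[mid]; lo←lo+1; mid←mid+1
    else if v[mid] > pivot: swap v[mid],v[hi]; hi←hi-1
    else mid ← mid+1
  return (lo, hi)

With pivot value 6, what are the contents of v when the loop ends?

pivot = 6; lo=0, mid=0, hi=7
v[mid]=1<6: swap v[0],v[0]; lo=1,mid=1 → 1 7 4 6 12 10 2 13
v[mid]=7>6: swap v[1],v[7]; hi=6 → 1 13 4 6 12 10 2 7
v[mid]=13>6: swap v[1],v[6]; hi=5 → 1 2 4 6 12 10 13 7
v[mid]=2<6: swap v[1],v[1]; lo=2,mid=2 → 1 2 4 6 12 10 13 7
v[mid]=4<6: swap v[2],v[2]; lo=3,mid=3 → 1 2 4 6 12 10 13 7
v[mid]=6=6: mid=4
v[mid]=12>6: swap v[4],v[5]; hi=4 → 1 2 4 6 10 12 13 7
v[mid]=10>6: swap v[4],v[4]; hi=3 → 1 2 4 6 10 12 13 7
end: lo=3, hi=3; v = 1 2 4 6 10 12 13 7

1 2 4 6 10 12 13 7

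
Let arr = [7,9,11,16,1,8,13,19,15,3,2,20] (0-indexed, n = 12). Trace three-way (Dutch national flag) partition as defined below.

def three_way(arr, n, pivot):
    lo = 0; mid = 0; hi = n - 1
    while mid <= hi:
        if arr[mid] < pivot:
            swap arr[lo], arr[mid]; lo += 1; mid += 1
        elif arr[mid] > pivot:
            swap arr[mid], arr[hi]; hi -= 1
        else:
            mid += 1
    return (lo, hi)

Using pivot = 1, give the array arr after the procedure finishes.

[1,11,16,9,8,13,19,15,3,2,20,7]

pivot = 1; lo=0, mid=0, hi=11
arr[mid]=7>1: swap arr[0],arr[11]; hi=10 → [20,9,11,16,1,8,13,19,15,3,2,7]
arr[mid]=20>1: swap arr[0],arr[10]; hi=9 → [2,9,11,16,1,8,13,19,15,3,20,7]
arr[mid]=2>1: swap arr[0],arr[9]; hi=8 → [3,9,11,16,1,8,13,19,15,2,20,7]
arr[mid]=3>1: swap arr[0],arr[8]; hi=7 → [15,9,11,16,1,8,13,19,3,2,20,7]
arr[mid]=15>1: swap arr[0],arr[7]; hi=6 → [19,9,11,16,1,8,13,15,3,2,20,7]
arr[mid]=19>1: swap arr[0],arr[6]; hi=5 → [13,9,11,16,1,8,19,15,3,2,20,7]
arr[mid]=13>1: swap arr[0],arr[5]; hi=4 → [8,9,11,16,1,13,19,15,3,2,20,7]
arr[mid]=8>1: swap arr[0],arr[4]; hi=3 → [1,9,11,16,8,13,19,15,3,2,20,7]
arr[mid]=1=1: mid=1
arr[mid]=9>1: swap arr[1],arr[3]; hi=2 → [1,16,11,9,8,13,19,15,3,2,20,7]
arr[mid]=16>1: swap arr[1],arr[2]; hi=1 → [1,11,16,9,8,13,19,15,3,2,20,7]
arr[mid]=11>1: swap arr[1],arr[1]; hi=0 → [1,11,16,9,8,13,19,15,3,2,20,7]
end: lo=0, hi=0; arr = [1,11,16,9,8,13,19,15,3,2,20,7]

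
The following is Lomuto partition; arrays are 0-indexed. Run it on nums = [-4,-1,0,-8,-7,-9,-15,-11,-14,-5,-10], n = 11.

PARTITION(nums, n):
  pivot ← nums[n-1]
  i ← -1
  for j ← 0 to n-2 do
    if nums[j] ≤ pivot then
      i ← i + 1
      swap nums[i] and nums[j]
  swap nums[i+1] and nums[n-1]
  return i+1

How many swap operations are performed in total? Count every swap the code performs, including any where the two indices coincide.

4

pivot=-10, i=-1
j=0: -4>-10, skip
j=1: -1>-10, skip
j=2: 0>-10, skip
j=3: -8>-10, skip
j=4: -7>-10, skip
j=5: -9>-10, skip
j=6: -15≤-10, i=0, swap(0,6) ⇒ [-15,-1,0,-8,-7,-9,-4,-11,-14,-5,-10]
j=7: -11≤-10, i=1, swap(1,7) ⇒ [-15,-11,0,-8,-7,-9,-4,-1,-14,-5,-10]
j=8: -14≤-10, i=2, swap(2,8) ⇒ [-15,-11,-14,-8,-7,-9,-4,-1,0,-5,-10]
j=9: -5>-10, skip
swap(3,10) ⇒ [-15,-11,-14,-10,-7,-9,-4,-1,0,-5,-8]; return 3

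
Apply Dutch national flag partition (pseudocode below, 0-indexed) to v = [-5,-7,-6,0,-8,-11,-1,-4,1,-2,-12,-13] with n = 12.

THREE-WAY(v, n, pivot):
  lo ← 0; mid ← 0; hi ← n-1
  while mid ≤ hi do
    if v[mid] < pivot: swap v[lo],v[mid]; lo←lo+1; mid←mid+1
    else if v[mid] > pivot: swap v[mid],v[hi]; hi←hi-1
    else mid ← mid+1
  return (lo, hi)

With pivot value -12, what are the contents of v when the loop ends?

lo=0 mid=0 hi=11
-5>-12: swap(0,11), hi=10 ⇒ [-13,-7,-6,0,-8,-11,-1,-4,1,-2,-12,-5]
-13<-12: swap(0,0), lo=1 mid=1 ⇒ [-13,-7,-6,0,-8,-11,-1,-4,1,-2,-12,-5]
-7>-12: swap(1,10), hi=9 ⇒ [-13,-12,-6,0,-8,-11,-1,-4,1,-2,-7,-5]
-12=-12: mid=2
-6>-12: swap(2,9), hi=8 ⇒ [-13,-12,-2,0,-8,-11,-1,-4,1,-6,-7,-5]
-2>-12: swap(2,8), hi=7 ⇒ [-13,-12,1,0,-8,-11,-1,-4,-2,-6,-7,-5]
1>-12: swap(2,7), hi=6 ⇒ [-13,-12,-4,0,-8,-11,-1,1,-2,-6,-7,-5]
-4>-12: swap(2,6), hi=5 ⇒ [-13,-12,-1,0,-8,-11,-4,1,-2,-6,-7,-5]
-1>-12: swap(2,5), hi=4 ⇒ [-13,-12,-11,0,-8,-1,-4,1,-2,-6,-7,-5]
-11>-12: swap(2,4), hi=3 ⇒ [-13,-12,-8,0,-11,-1,-4,1,-2,-6,-7,-5]
-8>-12: swap(2,3), hi=2 ⇒ [-13,-12,0,-8,-11,-1,-4,1,-2,-6,-7,-5]
0>-12: swap(2,2), hi=1 ⇒ [-13,-12,0,-8,-11,-1,-4,1,-2,-6,-7,-5]
done. lo=1 hi=1; v=[-13,-12,0,-8,-11,-1,-4,1,-2,-6,-7,-5]

[-13,-12,0,-8,-11,-1,-4,1,-2,-6,-7,-5]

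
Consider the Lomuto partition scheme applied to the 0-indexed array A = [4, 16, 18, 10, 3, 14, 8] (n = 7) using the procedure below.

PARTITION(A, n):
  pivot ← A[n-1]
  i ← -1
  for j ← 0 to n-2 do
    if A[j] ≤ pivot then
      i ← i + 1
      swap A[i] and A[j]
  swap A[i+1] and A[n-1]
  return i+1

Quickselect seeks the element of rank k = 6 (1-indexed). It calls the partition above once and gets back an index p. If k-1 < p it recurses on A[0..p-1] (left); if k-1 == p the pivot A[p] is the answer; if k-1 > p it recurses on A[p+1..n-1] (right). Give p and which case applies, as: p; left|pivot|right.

2; right

pivot = A[6] = 8; i = -1
j=0: A[0]=4 ≤ 8 → i=0, swap A[0],A[0] (no change) → [4, 16, 18, 10, 3, 14, 8]
j=1: A[1]=16 > 8 → no swap
j=2: A[2]=18 > 8 → no swap
j=3: A[3]=10 > 8 → no swap
j=4: A[4]=3 ≤ 8 → i=1, swap A[1],A[4] → [4, 3, 18, 10, 16, 14, 8]
j=5: A[5]=14 > 8 → no swap
final swap A[2],A[6] → [4, 3, 8, 10, 16, 14, 18]; return 2
p = 2; k-1 = 5 > 2 ⇒ right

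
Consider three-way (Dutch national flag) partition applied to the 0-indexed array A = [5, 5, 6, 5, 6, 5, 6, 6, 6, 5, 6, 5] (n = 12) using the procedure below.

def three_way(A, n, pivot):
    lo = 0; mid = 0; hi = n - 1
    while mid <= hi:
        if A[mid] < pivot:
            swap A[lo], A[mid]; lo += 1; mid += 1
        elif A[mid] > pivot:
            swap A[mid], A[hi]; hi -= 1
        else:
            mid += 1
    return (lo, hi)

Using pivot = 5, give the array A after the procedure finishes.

[5, 5, 5, 5, 5, 5, 6, 6, 6, 6, 6, 6]

lo=0 mid=0 hi=11
5=5: mid=1
5=5: mid=2
6>5: swap(2,11), hi=10 ⇒ [5, 5, 5, 5, 6, 5, 6, 6, 6, 5, 6, 6]
5=5: mid=3
5=5: mid=4
6>5: swap(4,10), hi=9 ⇒ [5, 5, 5, 5, 6, 5, 6, 6, 6, 5, 6, 6]
6>5: swap(4,9), hi=8 ⇒ [5, 5, 5, 5, 5, 5, 6, 6, 6, 6, 6, 6]
5=5: mid=5
5=5: mid=6
6>5: swap(6,8), hi=7 ⇒ [5, 5, 5, 5, 5, 5, 6, 6, 6, 6, 6, 6]
6>5: swap(6,7), hi=6 ⇒ [5, 5, 5, 5, 5, 5, 6, 6, 6, 6, 6, 6]
6>5: swap(6,6), hi=5 ⇒ [5, 5, 5, 5, 5, 5, 6, 6, 6, 6, 6, 6]
done. lo=0 hi=5; A=[5, 5, 5, 5, 5, 5, 6, 6, 6, 6, 6, 6]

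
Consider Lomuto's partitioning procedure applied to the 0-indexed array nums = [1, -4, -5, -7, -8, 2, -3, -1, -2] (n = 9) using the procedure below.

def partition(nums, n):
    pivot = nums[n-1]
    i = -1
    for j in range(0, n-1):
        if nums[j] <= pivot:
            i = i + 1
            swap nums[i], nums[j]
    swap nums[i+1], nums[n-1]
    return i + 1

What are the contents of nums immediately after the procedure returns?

[-4, -5, -7, -8, -3, -2, 1, -1, 2]

pivot = nums[8] = -2; i = -1
j=0: nums[0]=1 > -2 → no swap
j=1: nums[1]=-4 ≤ -2 → i=0, swap nums[0],nums[1] → [-4, 1, -5, -7, -8, 2, -3, -1, -2]
j=2: nums[2]=-5 ≤ -2 → i=1, swap nums[1],nums[2] → [-4, -5, 1, -7, -8, 2, -3, -1, -2]
j=3: nums[3]=-7 ≤ -2 → i=2, swap nums[2],nums[3] → [-4, -5, -7, 1, -8, 2, -3, -1, -2]
j=4: nums[4]=-8 ≤ -2 → i=3, swap nums[3],nums[4] → [-4, -5, -7, -8, 1, 2, -3, -1, -2]
j=5: nums[5]=2 > -2 → no swap
j=6: nums[6]=-3 ≤ -2 → i=4, swap nums[4],nums[6] → [-4, -5, -7, -8, -3, 2, 1, -1, -2]
j=7: nums[7]=-1 > -2 → no swap
final swap nums[5],nums[8] → [-4, -5, -7, -8, -3, -2, 1, -1, 2]; return 5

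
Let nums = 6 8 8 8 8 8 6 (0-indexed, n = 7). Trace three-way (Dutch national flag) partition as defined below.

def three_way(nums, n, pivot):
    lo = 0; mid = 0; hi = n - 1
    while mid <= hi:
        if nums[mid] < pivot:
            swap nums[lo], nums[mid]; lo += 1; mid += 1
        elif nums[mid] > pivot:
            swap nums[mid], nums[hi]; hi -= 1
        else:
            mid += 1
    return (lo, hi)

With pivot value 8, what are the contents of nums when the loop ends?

pivot = 8; lo=0, mid=0, hi=6
nums[mid]=6<8: swap nums[0],nums[0]; lo=1,mid=1 → 6 8 8 8 8 8 6
nums[mid]=8=8: mid=2
nums[mid]=8=8: mid=3
nums[mid]=8=8: mid=4
nums[mid]=8=8: mid=5
nums[mid]=8=8: mid=6
nums[mid]=6<8: swap nums[1],nums[6]; lo=2,mid=7 → 6 6 8 8 8 8 8
end: lo=2, hi=6; nums = 6 6 8 8 8 8 8

6 6 8 8 8 8 8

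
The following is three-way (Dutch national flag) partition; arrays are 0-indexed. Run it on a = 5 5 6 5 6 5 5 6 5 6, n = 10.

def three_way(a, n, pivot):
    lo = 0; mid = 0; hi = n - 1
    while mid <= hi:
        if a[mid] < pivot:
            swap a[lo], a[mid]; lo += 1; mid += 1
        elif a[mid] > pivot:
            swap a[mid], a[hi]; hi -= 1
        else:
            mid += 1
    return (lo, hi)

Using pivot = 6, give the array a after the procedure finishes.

5 5 5 5 5 5 6 6 6 6

pivot = 6; lo=0, mid=0, hi=9
a[mid]=5<6: swap a[0],a[0]; lo=1,mid=1 → 5 5 6 5 6 5 5 6 5 6
a[mid]=5<6: swap a[1],a[1]; lo=2,mid=2 → 5 5 6 5 6 5 5 6 5 6
a[mid]=6=6: mid=3
a[mid]=5<6: swap a[2],a[3]; lo=3,mid=4 → 5 5 5 6 6 5 5 6 5 6
a[mid]=6=6: mid=5
a[mid]=5<6: swap a[3],a[5]; lo=4,mid=6 → 5 5 5 5 6 6 5 6 5 6
a[mid]=5<6: swap a[4],a[6]; lo=5,mid=7 → 5 5 5 5 5 6 6 6 5 6
a[mid]=6=6: mid=8
a[mid]=5<6: swap a[5],a[8]; lo=6,mid=9 → 5 5 5 5 5 5 6 6 6 6
a[mid]=6=6: mid=10
end: lo=6, hi=9; a = 5 5 5 5 5 5 6 6 6 6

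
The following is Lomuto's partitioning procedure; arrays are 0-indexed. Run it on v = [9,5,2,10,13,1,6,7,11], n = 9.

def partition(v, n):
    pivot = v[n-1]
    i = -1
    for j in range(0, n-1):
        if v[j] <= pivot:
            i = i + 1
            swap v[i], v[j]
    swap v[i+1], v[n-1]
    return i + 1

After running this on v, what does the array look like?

pivot = v[8] = 11; i = -1
j=0: v[0]=9 ≤ 11 → i=0, swap v[0],v[0] (no change) → [9,5,2,10,13,1,6,7,11]
j=1: v[1]=5 ≤ 11 → i=1, swap v[1],v[1] (no change) → [9,5,2,10,13,1,6,7,11]
j=2: v[2]=2 ≤ 11 → i=2, swap v[2],v[2] (no change) → [9,5,2,10,13,1,6,7,11]
j=3: v[3]=10 ≤ 11 → i=3, swap v[3],v[3] (no change) → [9,5,2,10,13,1,6,7,11]
j=4: v[4]=13 > 11 → no swap
j=5: v[5]=1 ≤ 11 → i=4, swap v[4],v[5] → [9,5,2,10,1,13,6,7,11]
j=6: v[6]=6 ≤ 11 → i=5, swap v[5],v[6] → [9,5,2,10,1,6,13,7,11]
j=7: v[7]=7 ≤ 11 → i=6, swap v[6],v[7] → [9,5,2,10,1,6,7,13,11]
final swap v[7],v[8] → [9,5,2,10,1,6,7,11,13]; return 7

[9,5,2,10,1,6,7,11,13]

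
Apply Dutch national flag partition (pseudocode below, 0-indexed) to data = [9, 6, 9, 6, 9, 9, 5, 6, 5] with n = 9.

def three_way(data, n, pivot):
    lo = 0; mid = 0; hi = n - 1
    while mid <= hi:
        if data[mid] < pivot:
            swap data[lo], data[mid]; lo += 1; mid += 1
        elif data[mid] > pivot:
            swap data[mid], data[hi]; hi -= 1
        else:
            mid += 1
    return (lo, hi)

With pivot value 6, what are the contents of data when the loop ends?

[5, 5, 6, 6, 6, 9, 9, 9, 9]

lo=0 mid=0 hi=8
9>6: swap(0,8), hi=7 ⇒ [5, 6, 9, 6, 9, 9, 5, 6, 9]
5<6: swap(0,0), lo=1 mid=1 ⇒ [5, 6, 9, 6, 9, 9, 5, 6, 9]
6=6: mid=2
9>6: swap(2,7), hi=6 ⇒ [5, 6, 6, 6, 9, 9, 5, 9, 9]
6=6: mid=3
6=6: mid=4
9>6: swap(4,6), hi=5 ⇒ [5, 6, 6, 6, 5, 9, 9, 9, 9]
5<6: swap(1,4), lo=2 mid=5 ⇒ [5, 5, 6, 6, 6, 9, 9, 9, 9]
9>6: swap(5,5), hi=4 ⇒ [5, 5, 6, 6, 6, 9, 9, 9, 9]
done. lo=2 hi=4; data=[5, 5, 6, 6, 6, 9, 9, 9, 9]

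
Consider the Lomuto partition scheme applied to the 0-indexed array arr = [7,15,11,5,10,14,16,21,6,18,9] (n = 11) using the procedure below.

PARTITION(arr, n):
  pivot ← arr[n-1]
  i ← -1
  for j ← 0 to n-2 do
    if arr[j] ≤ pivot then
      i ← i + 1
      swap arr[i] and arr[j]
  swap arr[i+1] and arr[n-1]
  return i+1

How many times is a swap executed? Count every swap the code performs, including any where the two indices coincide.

pivot=9, i=-1
j=0: 7≤9, i=0, swap(0,0) ⇒ [7,15,11,5,10,14,16,21,6,18,9]
j=1: 15>9, skip
j=2: 11>9, skip
j=3: 5≤9, i=1, swap(1,3) ⇒ [7,5,11,15,10,14,16,21,6,18,9]
j=4: 10>9, skip
j=5: 14>9, skip
j=6: 16>9, skip
j=7: 21>9, skip
j=8: 6≤9, i=2, swap(2,8) ⇒ [7,5,6,15,10,14,16,21,11,18,9]
j=9: 18>9, skip
swap(3,10) ⇒ [7,5,6,9,10,14,16,21,11,18,15]; return 3

4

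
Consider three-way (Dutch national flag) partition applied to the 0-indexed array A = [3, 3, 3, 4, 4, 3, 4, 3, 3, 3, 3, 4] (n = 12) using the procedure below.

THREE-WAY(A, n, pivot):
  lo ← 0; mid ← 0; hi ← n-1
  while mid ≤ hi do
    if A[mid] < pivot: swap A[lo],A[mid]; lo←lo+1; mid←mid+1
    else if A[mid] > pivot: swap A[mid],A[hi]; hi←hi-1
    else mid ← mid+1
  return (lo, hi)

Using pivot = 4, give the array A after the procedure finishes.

[3, 3, 3, 3, 3, 3, 3, 3, 4, 4, 4, 4]

lo=0 mid=0 hi=11
3<4: swap(0,0), lo=1 mid=1 ⇒ [3, 3, 3, 4, 4, 3, 4, 3, 3, 3, 3, 4]
3<4: swap(1,1), lo=2 mid=2 ⇒ [3, 3, 3, 4, 4, 3, 4, 3, 3, 3, 3, 4]
3<4: swap(2,2), lo=3 mid=3 ⇒ [3, 3, 3, 4, 4, 3, 4, 3, 3, 3, 3, 4]
4=4: mid=4
4=4: mid=5
3<4: swap(3,5), lo=4 mid=6 ⇒ [3, 3, 3, 3, 4, 4, 4, 3, 3, 3, 3, 4]
4=4: mid=7
3<4: swap(4,7), lo=5 mid=8 ⇒ [3, 3, 3, 3, 3, 4, 4, 4, 3, 3, 3, 4]
3<4: swap(5,8), lo=6 mid=9 ⇒ [3, 3, 3, 3, 3, 3, 4, 4, 4, 3, 3, 4]
3<4: swap(6,9), lo=7 mid=10 ⇒ [3, 3, 3, 3, 3, 3, 3, 4, 4, 4, 3, 4]
3<4: swap(7,10), lo=8 mid=11 ⇒ [3, 3, 3, 3, 3, 3, 3, 3, 4, 4, 4, 4]
4=4: mid=12
done. lo=8 hi=11; A=[3, 3, 3, 3, 3, 3, 3, 3, 4, 4, 4, 4]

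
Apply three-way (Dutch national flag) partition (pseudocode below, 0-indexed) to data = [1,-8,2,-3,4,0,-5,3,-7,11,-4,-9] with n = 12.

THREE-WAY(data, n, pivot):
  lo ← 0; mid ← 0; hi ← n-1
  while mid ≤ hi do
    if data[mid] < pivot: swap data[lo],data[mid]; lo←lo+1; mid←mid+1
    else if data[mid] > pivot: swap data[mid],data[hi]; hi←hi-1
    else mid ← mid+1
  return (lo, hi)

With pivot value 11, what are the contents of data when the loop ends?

[1,-8,2,-3,4,0,-5,3,-7,-4,-9,11]

pivot = 11; lo=0, mid=0, hi=11
data[mid]=1<11: swap data[0],data[0]; lo=1,mid=1 → [1,-8,2,-3,4,0,-5,3,-7,11,-4,-9]
data[mid]=-8<11: swap data[1],data[1]; lo=2,mid=2 → [1,-8,2,-3,4,0,-5,3,-7,11,-4,-9]
data[mid]=2<11: swap data[2],data[2]; lo=3,mid=3 → [1,-8,2,-3,4,0,-5,3,-7,11,-4,-9]
data[mid]=-3<11: swap data[3],data[3]; lo=4,mid=4 → [1,-8,2,-3,4,0,-5,3,-7,11,-4,-9]
data[mid]=4<11: swap data[4],data[4]; lo=5,mid=5 → [1,-8,2,-3,4,0,-5,3,-7,11,-4,-9]
data[mid]=0<11: swap data[5],data[5]; lo=6,mid=6 → [1,-8,2,-3,4,0,-5,3,-7,11,-4,-9]
data[mid]=-5<11: swap data[6],data[6]; lo=7,mid=7 → [1,-8,2,-3,4,0,-5,3,-7,11,-4,-9]
data[mid]=3<11: swap data[7],data[7]; lo=8,mid=8 → [1,-8,2,-3,4,0,-5,3,-7,11,-4,-9]
data[mid]=-7<11: swap data[8],data[8]; lo=9,mid=9 → [1,-8,2,-3,4,0,-5,3,-7,11,-4,-9]
data[mid]=11=11: mid=10
data[mid]=-4<11: swap data[9],data[10]; lo=10,mid=11 → [1,-8,2,-3,4,0,-5,3,-7,-4,11,-9]
data[mid]=-9<11: swap data[10],data[11]; lo=11,mid=12 → [1,-8,2,-3,4,0,-5,3,-7,-4,-9,11]
end: lo=11, hi=11; data = [1,-8,2,-3,4,0,-5,3,-7,-4,-9,11]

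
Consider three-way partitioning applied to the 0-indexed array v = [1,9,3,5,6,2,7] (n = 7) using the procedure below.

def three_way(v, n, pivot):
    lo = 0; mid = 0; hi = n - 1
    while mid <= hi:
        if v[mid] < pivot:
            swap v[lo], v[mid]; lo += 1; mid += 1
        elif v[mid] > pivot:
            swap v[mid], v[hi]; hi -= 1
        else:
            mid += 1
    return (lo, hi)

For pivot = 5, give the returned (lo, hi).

(3, 3)

pivot = 5; lo=0, mid=0, hi=6
v[mid]=1<5: swap v[0],v[0]; lo=1,mid=1 → [1,9,3,5,6,2,7]
v[mid]=9>5: swap v[1],v[6]; hi=5 → [1,7,3,5,6,2,9]
v[mid]=7>5: swap v[1],v[5]; hi=4 → [1,2,3,5,6,7,9]
v[mid]=2<5: swap v[1],v[1]; lo=2,mid=2 → [1,2,3,5,6,7,9]
v[mid]=3<5: swap v[2],v[2]; lo=3,mid=3 → [1,2,3,5,6,7,9]
v[mid]=5=5: mid=4
v[mid]=6>5: swap v[4],v[4]; hi=3 → [1,2,3,5,6,7,9]
end: lo=3, hi=3; v = [1,2,3,5,6,7,9]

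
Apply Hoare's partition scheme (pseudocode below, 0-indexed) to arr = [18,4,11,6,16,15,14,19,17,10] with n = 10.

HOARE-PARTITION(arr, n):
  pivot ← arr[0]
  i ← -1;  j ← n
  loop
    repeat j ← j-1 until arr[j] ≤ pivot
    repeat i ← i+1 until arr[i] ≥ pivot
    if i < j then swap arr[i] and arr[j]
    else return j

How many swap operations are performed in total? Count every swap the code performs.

2

pivot=18
j stops at 9 (10), i stops at 0 (18); swap ⇒ [10,4,11,6,16,15,14,19,17,18]
j stops at 8 (17), i stops at 7 (19); swap ⇒ [10,4,11,6,16,15,14,17,19,18]
j stops at 7, i stops at 8; i≥j ⇒ return 7. arr=[10,4,11,6,16,15,14,17,19,18]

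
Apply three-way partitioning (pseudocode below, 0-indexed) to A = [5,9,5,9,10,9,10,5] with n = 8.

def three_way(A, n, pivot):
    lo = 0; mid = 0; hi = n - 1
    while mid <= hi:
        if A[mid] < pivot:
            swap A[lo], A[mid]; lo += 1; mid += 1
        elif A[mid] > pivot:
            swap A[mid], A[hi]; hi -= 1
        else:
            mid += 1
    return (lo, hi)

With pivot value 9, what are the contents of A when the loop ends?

[5,5,5,9,9,9,10,10]

pivot = 9; lo=0, mid=0, hi=7
A[mid]=5<9: swap A[0],A[0]; lo=1,mid=1 → [5,9,5,9,10,9,10,5]
A[mid]=9=9: mid=2
A[mid]=5<9: swap A[1],A[2]; lo=2,mid=3 → [5,5,9,9,10,9,10,5]
A[mid]=9=9: mid=4
A[mid]=10>9: swap A[4],A[7]; hi=6 → [5,5,9,9,5,9,10,10]
A[mid]=5<9: swap A[2],A[4]; lo=3,mid=5 → [5,5,5,9,9,9,10,10]
A[mid]=9=9: mid=6
A[mid]=10>9: swap A[6],A[6]; hi=5 → [5,5,5,9,9,9,10,10]
end: lo=3, hi=5; A = [5,5,5,9,9,9,10,10]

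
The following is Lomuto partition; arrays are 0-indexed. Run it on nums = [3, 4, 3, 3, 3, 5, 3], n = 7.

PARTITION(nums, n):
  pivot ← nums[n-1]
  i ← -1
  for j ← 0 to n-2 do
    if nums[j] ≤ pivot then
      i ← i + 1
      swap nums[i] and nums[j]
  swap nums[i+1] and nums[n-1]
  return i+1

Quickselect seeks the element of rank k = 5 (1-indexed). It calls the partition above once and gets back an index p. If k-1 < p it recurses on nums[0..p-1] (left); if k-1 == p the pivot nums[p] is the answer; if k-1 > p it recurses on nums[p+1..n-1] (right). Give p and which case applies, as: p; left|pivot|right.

pivot=3, i=-1
j=0: 3≤3, i=0, swap(0,0) ⇒ [3, 4, 3, 3, 3, 5, 3]
j=1: 4>3, skip
j=2: 3≤3, i=1, swap(1,2) ⇒ [3, 3, 4, 3, 3, 5, 3]
j=3: 3≤3, i=2, swap(2,3) ⇒ [3, 3, 3, 4, 3, 5, 3]
j=4: 3≤3, i=3, swap(3,4) ⇒ [3, 3, 3, 3, 4, 5, 3]
j=5: 5>3, skip
swap(4,6) ⇒ [3, 3, 3, 3, 3, 5, 4]; return 4
p = 4; k-1 = 4 == 4 ⇒ pivot

4; pivot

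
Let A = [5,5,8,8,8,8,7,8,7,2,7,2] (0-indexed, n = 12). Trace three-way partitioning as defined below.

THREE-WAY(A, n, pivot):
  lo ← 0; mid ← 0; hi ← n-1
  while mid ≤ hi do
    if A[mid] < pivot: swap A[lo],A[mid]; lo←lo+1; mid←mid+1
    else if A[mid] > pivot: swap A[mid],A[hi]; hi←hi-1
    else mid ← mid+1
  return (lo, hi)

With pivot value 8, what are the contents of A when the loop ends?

lo=0 mid=0 hi=11
5<8: swap(0,0), lo=1 mid=1 ⇒ [5,5,8,8,8,8,7,8,7,2,7,2]
5<8: swap(1,1), lo=2 mid=2 ⇒ [5,5,8,8,8,8,7,8,7,2,7,2]
8=8: mid=3
8=8: mid=4
8=8: mid=5
8=8: mid=6
7<8: swap(2,6), lo=3 mid=7 ⇒ [5,5,7,8,8,8,8,8,7,2,7,2]
8=8: mid=8
7<8: swap(3,8), lo=4 mid=9 ⇒ [5,5,7,7,8,8,8,8,8,2,7,2]
2<8: swap(4,9), lo=5 mid=10 ⇒ [5,5,7,7,2,8,8,8,8,8,7,2]
7<8: swap(5,10), lo=6 mid=11 ⇒ [5,5,7,7,2,7,8,8,8,8,8,2]
2<8: swap(6,11), lo=7 mid=12 ⇒ [5,5,7,7,2,7,2,8,8,8,8,8]
done. lo=7 hi=11; A=[5,5,7,7,2,7,2,8,8,8,8,8]

[5,5,7,7,2,7,2,8,8,8,8,8]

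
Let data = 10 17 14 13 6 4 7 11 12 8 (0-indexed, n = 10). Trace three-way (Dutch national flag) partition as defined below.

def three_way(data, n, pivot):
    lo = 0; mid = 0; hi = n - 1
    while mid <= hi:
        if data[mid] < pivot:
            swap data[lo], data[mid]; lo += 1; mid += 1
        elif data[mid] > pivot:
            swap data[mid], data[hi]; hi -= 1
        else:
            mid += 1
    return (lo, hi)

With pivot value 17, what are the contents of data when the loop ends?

10 14 13 6 4 7 11 12 8 17

pivot = 17; lo=0, mid=0, hi=9
data[mid]=10<17: swap data[0],data[0]; lo=1,mid=1 → 10 17 14 13 6 4 7 11 12 8
data[mid]=17=17: mid=2
data[mid]=14<17: swap data[1],data[2]; lo=2,mid=3 → 10 14 17 13 6 4 7 11 12 8
data[mid]=13<17: swap data[2],data[3]; lo=3,mid=4 → 10 14 13 17 6 4 7 11 12 8
data[mid]=6<17: swap data[3],data[4]; lo=4,mid=5 → 10 14 13 6 17 4 7 11 12 8
data[mid]=4<17: swap data[4],data[5]; lo=5,mid=6 → 10 14 13 6 4 17 7 11 12 8
data[mid]=7<17: swap data[5],data[6]; lo=6,mid=7 → 10 14 13 6 4 7 17 11 12 8
data[mid]=11<17: swap data[6],data[7]; lo=7,mid=8 → 10 14 13 6 4 7 11 17 12 8
data[mid]=12<17: swap data[7],data[8]; lo=8,mid=9 → 10 14 13 6 4 7 11 12 17 8
data[mid]=8<17: swap data[8],data[9]; lo=9,mid=10 → 10 14 13 6 4 7 11 12 8 17
end: lo=9, hi=9; data = 10 14 13 6 4 7 11 12 8 17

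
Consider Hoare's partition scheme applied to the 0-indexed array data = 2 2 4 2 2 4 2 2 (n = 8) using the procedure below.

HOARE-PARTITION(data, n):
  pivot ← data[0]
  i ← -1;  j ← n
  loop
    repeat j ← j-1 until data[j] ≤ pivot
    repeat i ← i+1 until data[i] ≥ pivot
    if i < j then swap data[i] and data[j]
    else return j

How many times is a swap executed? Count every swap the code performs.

3

pivot=2
j stops at 7 (2), i stops at 0 (2); swap ⇒ 2 2 4 2 2 4 2 2
j stops at 6 (2), i stops at 1 (2); swap ⇒ 2 2 4 2 2 4 2 2
j stops at 4 (2), i stops at 2 (4); swap ⇒ 2 2 2 2 4 4 2 2
j stops at 3, i stops at 3; i≥j ⇒ return 3. data=2 2 2 2 4 4 2 2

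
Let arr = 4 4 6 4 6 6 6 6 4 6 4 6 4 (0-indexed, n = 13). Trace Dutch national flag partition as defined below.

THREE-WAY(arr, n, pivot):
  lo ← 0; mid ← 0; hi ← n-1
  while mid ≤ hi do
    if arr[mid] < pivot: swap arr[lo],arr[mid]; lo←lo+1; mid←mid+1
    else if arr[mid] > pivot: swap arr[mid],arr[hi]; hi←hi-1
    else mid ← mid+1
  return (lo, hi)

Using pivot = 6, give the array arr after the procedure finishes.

lo=0 mid=0 hi=12
4<6: swap(0,0), lo=1 mid=1 ⇒ 4 4 6 4 6 6 6 6 4 6 4 6 4
4<6: swap(1,1), lo=2 mid=2 ⇒ 4 4 6 4 6 6 6 6 4 6 4 6 4
6=6: mid=3
4<6: swap(2,3), lo=3 mid=4 ⇒ 4 4 4 6 6 6 6 6 4 6 4 6 4
6=6: mid=5
6=6: mid=6
6=6: mid=7
6=6: mid=8
4<6: swap(3,8), lo=4 mid=9 ⇒ 4 4 4 4 6 6 6 6 6 6 4 6 4
6=6: mid=10
4<6: swap(4,10), lo=5 mid=11 ⇒ 4 4 4 4 4 6 6 6 6 6 6 6 4
6=6: mid=12
4<6: swap(5,12), lo=6 mid=13 ⇒ 4 4 4 4 4 4 6 6 6 6 6 6 6
done. lo=6 hi=12; arr=4 4 4 4 4 4 6 6 6 6 6 6 6

4 4 4 4 4 4 6 6 6 6 6 6 6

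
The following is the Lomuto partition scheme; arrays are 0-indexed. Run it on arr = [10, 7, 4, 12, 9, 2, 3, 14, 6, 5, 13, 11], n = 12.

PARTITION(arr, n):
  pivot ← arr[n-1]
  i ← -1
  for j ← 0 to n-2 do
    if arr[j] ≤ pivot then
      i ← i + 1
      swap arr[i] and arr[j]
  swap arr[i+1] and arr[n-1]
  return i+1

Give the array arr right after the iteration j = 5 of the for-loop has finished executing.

pivot=11, i=-1
j=0: 10≤11, i=0, swap(0,0) ⇒ [10, 7, 4, 12, 9, 2, 3, 14, 6, 5, 13, 11]
j=1: 7≤11, i=1, swap(1,1) ⇒ [10, 7, 4, 12, 9, 2, 3, 14, 6, 5, 13, 11]
j=2: 4≤11, i=2, swap(2,2) ⇒ [10, 7, 4, 12, 9, 2, 3, 14, 6, 5, 13, 11]
j=3: 12>11, skip
j=4: 9≤11, i=3, swap(3,4) ⇒ [10, 7, 4, 9, 12, 2, 3, 14, 6, 5, 13, 11]
j=5: 2≤11, i=4, swap(4,5) ⇒ [10, 7, 4, 9, 2, 12, 3, 14, 6, 5, 13, 11]
(after j=5) arr = [10, 7, 4, 9, 2, 12, 3, 14, 6, 5, 13, 11]

[10, 7, 4, 9, 2, 12, 3, 14, 6, 5, 13, 11]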